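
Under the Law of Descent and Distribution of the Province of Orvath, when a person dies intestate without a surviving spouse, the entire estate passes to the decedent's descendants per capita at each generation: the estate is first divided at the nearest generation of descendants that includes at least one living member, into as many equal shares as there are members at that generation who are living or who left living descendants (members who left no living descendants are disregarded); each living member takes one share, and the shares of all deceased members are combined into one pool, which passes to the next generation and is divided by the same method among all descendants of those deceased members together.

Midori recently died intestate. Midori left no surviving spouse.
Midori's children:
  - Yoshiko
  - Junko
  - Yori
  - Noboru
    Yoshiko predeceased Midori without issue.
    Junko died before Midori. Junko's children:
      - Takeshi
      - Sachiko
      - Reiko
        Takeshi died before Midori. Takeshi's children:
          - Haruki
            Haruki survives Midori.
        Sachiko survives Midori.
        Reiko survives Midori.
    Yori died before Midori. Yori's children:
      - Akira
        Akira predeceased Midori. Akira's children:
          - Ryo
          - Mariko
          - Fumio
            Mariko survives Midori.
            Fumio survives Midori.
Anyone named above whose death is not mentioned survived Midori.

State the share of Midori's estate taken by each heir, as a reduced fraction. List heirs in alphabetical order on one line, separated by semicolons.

Fumio 1/12; Haruki 1/12; Mariko 1/12; Noboru 1/3; Reiko 1/6; Ryo 1/12; Sachiko 1/6

There is no surviving spouse, so the entire estate passes to Midori's descendants per capita at each generation.
At generation 1 (Junko, Yori, Noboru) there are 3 shares of (1)/3 = 1/3 each.
Living: Noboru — each takes 1/3.
Deceased: Junko and Yori. Their combined 2/3 is pooled and carried to generation 2.
At generation 2 (Takeshi, Sachiko, Reiko, Akira) there are 4 shares of (2/3)/4 = 1/6 each.
Living: Sachiko and Reiko — each takes 1/6.
Deceased: Takeshi and Akira. Their combined 1/3 is pooled and carried to generation 3.
At generation 3 (Haruki, Ryo, Mariko, Fumio) there are 4 shares of (1/3)/4 = 1/12 each.
Living: Haruki, Ryo, Mariko, and Fumio — each takes 1/12.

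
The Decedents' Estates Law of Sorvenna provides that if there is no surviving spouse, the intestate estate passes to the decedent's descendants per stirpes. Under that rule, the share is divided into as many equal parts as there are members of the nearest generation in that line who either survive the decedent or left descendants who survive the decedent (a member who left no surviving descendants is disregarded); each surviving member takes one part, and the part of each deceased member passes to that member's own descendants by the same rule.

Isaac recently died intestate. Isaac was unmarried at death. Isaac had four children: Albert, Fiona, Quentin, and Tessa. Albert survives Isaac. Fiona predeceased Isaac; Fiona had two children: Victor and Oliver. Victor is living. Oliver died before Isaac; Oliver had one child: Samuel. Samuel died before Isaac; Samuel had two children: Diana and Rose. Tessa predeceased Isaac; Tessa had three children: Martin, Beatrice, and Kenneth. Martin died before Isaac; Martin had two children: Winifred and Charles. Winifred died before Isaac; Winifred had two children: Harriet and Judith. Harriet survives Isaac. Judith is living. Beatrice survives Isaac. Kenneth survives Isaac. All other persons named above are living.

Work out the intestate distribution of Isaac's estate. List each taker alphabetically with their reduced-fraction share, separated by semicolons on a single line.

Albert 1/4; Beatrice 1/12; Charles 1/24; Diana 1/16; Harriet 1/48; Judith 1/48; Kenneth 1/12; Quentin 1/4; Rose 1/16; Victor 1/8

There is no surviving spouse, so the entire estate passes to Isaac's descendants per stirpes.
The estate is divided into 4 equal shares of 1/4 among Albert, Fiona, Quentin, Tessa.
Albert is living and takes 1/4.
Fiona predeceased; the 1/4 allotted to Fiona's branch passes to Fiona's issue by representation.
The 1/4 is divided into 2 equal shares of 1/8 among Victor, Oliver.
Victor is living and takes 1/8.
Oliver predeceased; the 1/8 allotted to Oliver's branch passes to Oliver's issue by representation.
Samuel's line is the sole branch at this level, so the full 1/8 passes to Samuel's issue by representation.
The 1/8 is divided into 2 equal shares of 1/16 among Diana, Rose.
Diana is living and takes 1/16.
Rose is living and takes 1/16.
Quentin is living and takes 1/4.
Tessa predeceased; the 1/4 allotted to Tessa's branch passes to Tessa's issue by representation.
The 1/4 is divided into 3 equal shares of 1/12 among Martin, Beatrice, Kenneth.
Martin predeceased; the 1/12 allotted to Martin's branch passes to Martin's issue by representation.
The 1/12 is divided into 2 equal shares of 1/24 among Winifred, Charles.
Winifred predeceased; the 1/24 allotted to Winifred's branch passes to Winifred's issue by representation.
The 1/24 is divided into 2 equal shares of 1/48 among Harriet, Judith.
Harriet is living and takes 1/48.
Judith is living and takes 1/48.
Charles is living and takes 1/24.
Beatrice is living and takes 1/12.
Kenneth is living and takes 1/12.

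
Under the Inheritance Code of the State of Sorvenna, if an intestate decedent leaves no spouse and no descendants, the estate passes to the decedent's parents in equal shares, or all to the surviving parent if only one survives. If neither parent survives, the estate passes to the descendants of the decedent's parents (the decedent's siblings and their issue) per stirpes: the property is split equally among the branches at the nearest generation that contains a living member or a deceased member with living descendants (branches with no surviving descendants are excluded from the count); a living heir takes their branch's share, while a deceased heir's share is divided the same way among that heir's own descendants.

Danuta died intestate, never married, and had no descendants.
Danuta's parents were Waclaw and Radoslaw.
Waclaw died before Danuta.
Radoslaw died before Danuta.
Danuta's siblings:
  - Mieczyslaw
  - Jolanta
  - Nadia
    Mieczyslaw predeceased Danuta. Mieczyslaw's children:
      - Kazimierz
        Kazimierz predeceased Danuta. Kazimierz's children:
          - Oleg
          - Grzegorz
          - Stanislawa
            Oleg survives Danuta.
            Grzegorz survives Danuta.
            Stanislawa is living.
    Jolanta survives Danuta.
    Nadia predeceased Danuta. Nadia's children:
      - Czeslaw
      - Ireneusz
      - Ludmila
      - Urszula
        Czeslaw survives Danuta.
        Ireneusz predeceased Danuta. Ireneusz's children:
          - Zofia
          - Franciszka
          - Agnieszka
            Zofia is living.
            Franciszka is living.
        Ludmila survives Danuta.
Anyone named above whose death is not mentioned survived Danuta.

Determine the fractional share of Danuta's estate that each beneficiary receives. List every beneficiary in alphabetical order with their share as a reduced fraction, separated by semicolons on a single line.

Agnieszka 1/36; Czeslaw 1/12; Franciszka 1/36; Grzegorz 1/9; Jolanta 1/3; Ludmila 1/12; Oleg 1/9; Stanislawa 1/9; Urszula 1/12; Zofia 1/36

Neither parent survives and there are no descendants, so the estate passes to Danuta's siblings and their issue per stirpes.
The estate is divided into 3 equal shares of 1/3 among Mieczyslaw, Jolanta, Nadia.
Mieczyslaw predeceased; the 1/3 allotted to Mieczyslaw's branch passes to Mieczyslaw's issue by representation.
Kazimierz's line is the sole branch at this level, so the full 1/3 passes to Kazimierz's issue by representation.
The 1/3 is divided into 3 equal shares of 1/9 among Oleg, Grzegorz, Stanislawa.
Oleg is living and takes 1/9.
Grzegorz is living and takes 1/9.
Stanislawa is living and takes 1/9.
Jolanta is living and takes 1/3.
Nadia predeceased; the 1/3 allotted to Nadia's branch passes to Nadia's issue by representation.
The 1/3 is divided into 4 equal shares of 1/12 among Czeslaw, Ireneusz, Ludmila, Urszula.
Czeslaw is living and takes 1/12.
Ireneusz predeceased; the 1/12 allotted to Ireneusz's branch passes to Ireneusz's issue by representation.
The 1/12 is divided into 3 equal shares of 1/36 among Zofia, Franciszka, Agnieszka.
Zofia is living and takes 1/36.
Franciszka is living and takes 1/36.
Agnieszka is living and takes 1/36.
Ludmila is living and takes 1/12.
Urszula is living and takes 1/12.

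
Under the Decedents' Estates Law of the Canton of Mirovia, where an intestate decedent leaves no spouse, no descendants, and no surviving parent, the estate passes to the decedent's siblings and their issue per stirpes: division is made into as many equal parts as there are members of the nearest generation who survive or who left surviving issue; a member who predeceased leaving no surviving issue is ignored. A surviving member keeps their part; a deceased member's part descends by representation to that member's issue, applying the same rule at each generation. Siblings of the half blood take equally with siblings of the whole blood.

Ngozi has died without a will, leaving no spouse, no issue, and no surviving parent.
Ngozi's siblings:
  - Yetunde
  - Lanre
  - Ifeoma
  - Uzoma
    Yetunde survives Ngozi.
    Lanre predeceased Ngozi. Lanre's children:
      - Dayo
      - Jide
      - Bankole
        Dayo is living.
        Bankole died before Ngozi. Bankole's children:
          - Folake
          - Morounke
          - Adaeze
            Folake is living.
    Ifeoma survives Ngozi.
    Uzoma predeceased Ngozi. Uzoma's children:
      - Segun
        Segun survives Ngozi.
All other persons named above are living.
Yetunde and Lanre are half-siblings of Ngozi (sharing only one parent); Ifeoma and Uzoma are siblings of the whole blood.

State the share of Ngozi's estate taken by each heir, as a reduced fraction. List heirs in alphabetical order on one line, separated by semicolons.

No spouse, descendants, or parent survives, so the estate passes to Ngozi's siblings per stirpes.
Half-blood and whole-blood siblings take equally under the stated rule.
The estate is divided into 4 equal shares of 1/4 among Yetunde, Lanre, Ifeoma, Uzoma.
Yetunde is living and takes 1/4.
Lanre predeceased; the 1/4 allotted to Lanre's branch passes to Lanre's issue by representation.
The 1/4 is divided into 3 equal shares of 1/12 among Dayo, Jide, Bankole.
Dayo is living and takes 1/12.
Jide is living and takes 1/12.
Bankole predeceased; the 1/12 allotted to Bankole's branch passes to Bankole's issue by representation.
The 1/12 is divided into 3 equal shares of 1/36 among Folake, Morounke, Adaeze.
Folake is living and takes 1/36.
Morounke is living and takes 1/36.
Adaeze is living and takes 1/36.
Ifeoma is living and takes 1/4.
Uzoma predeceased; the 1/4 allotted to Uzoma's branch passes to Uzoma's issue by representation.
Segun is the sole taker at this level and receives the full 1/4.

Adaeze 1/36; Dayo 1/12; Folake 1/36; Ifeoma 1/4; Jide 1/12; Morounke 1/36; Segun 1/4; Yetunde 1/4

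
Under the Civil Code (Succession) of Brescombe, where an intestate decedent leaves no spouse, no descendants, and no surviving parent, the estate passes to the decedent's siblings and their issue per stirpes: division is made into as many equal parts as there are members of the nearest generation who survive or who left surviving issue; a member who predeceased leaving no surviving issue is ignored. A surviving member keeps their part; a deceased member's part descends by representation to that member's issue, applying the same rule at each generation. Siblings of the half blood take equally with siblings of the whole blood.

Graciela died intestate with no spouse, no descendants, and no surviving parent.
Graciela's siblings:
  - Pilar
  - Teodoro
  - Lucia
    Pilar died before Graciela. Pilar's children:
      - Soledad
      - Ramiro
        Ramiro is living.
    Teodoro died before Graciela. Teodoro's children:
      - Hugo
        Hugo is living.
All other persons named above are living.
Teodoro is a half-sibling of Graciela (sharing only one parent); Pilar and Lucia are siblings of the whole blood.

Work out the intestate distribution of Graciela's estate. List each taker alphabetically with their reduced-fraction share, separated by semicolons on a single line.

No spouse, descendants, or parent survives, so the estate passes to Graciela's siblings per stirpes.
Half-blood and whole-blood siblings take equally under the stated rule.
The estate is divided into 3 equal shares of 1/3 among Pilar, Teodoro, Lucia.
Pilar predeceased; the 1/3 allotted to Pilar's branch passes to Pilar's issue by representation.
The 1/3 is divided into 2 equal shares of 1/6 among Soledad, Ramiro.
Soledad is living and takes 1/6.
Ramiro is living and takes 1/6.
Teodoro predeceased; the 1/3 allotted to Teodoro's branch passes to Teodoro's issue by representation.
Hugo is the sole taker at this level and receives the full 1/3.
Lucia is living and takes 1/3.

Hugo 1/3; Lucia 1/3; Ramiro 1/6; Soledad 1/6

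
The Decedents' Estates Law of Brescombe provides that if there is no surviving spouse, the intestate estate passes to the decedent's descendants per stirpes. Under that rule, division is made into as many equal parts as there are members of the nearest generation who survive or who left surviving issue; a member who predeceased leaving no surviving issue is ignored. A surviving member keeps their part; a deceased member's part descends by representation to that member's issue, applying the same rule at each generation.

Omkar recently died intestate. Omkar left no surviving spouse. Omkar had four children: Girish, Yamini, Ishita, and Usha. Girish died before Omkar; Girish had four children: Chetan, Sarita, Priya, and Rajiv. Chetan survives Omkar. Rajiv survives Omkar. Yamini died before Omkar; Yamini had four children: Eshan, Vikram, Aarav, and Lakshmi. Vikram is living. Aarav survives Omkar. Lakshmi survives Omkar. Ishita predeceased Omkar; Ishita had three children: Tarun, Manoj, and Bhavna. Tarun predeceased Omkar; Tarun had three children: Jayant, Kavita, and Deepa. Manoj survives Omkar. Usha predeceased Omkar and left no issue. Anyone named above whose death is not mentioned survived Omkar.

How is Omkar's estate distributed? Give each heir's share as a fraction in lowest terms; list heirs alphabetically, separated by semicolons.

Aarav 1/12; Bhavna 1/9; Chetan 1/12; Deepa 1/27; Eshan 1/12; Jayant 1/27; Kavita 1/27; Lakshmi 1/12; Manoj 1/9; Priya 1/12; Rajiv 1/12; Sarita 1/12; Vikram 1/12

There is no surviving spouse, so the entire estate passes to Omkar's descendants per stirpes.
Usha left no surviving issue, so that branch lapses and is disregarded.
The estate is divided into 3 equal shares of 1/3 among Girish, Yamini, Ishita.
Girish predeceased; the 1/3 allotted to Girish's branch passes to Girish's issue by representation.
The 1/3 is divided into 4 equal shares of 1/12 among Chetan, Sarita, Priya, Rajiv.
Chetan is living and takes 1/12.
Sarita is living and takes 1/12.
Priya is living and takes 1/12.
Rajiv is living and takes 1/12.
Yamini predeceased; the 1/3 allotted to Yamini's branch passes to Yamini's issue by representation.
The 1/3 is divided into 4 equal shares of 1/12 among Eshan, Vikram, Aarav, Lakshmi.
Eshan is living and takes 1/12.
Vikram is living and takes 1/12.
Aarav is living and takes 1/12.
Lakshmi is living and takes 1/12.
Ishita predeceased; the 1/3 allotted to Ishita's branch passes to Ishita's issue by representation.
The 1/3 is divided into 3 equal shares of 1/9 among Tarun, Manoj, Bhavna.
Tarun predeceased; the 1/9 allotted to Tarun's branch passes to Tarun's issue by representation.
The 1/9 is divided into 3 equal shares of 1/27 among Jayant, Kavita, Deepa.
Jayant is living and takes 1/27.
Kavita is living and takes 1/27.
Deepa is living and takes 1/27.
Manoj is living and takes 1/9.
Bhavna is living and takes 1/9.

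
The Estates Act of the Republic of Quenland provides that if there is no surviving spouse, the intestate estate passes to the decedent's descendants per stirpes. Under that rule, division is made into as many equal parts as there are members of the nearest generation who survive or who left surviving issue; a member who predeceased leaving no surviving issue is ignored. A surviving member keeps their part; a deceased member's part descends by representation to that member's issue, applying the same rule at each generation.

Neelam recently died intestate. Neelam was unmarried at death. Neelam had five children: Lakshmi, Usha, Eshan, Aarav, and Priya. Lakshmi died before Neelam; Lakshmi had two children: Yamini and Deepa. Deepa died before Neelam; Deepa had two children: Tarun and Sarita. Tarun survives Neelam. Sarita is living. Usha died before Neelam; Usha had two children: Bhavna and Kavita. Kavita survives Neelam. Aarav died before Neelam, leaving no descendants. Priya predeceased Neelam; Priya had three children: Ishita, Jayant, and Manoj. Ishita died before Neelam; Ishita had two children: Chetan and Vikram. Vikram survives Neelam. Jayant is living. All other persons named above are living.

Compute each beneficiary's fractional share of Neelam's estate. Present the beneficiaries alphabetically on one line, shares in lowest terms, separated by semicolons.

There is no surviving spouse, so the entire estate passes to Neelam's descendants per stirpes.
Aarav left no surviving issue, so that branch lapses and is disregarded.
The estate is divided into 4 equal shares of 1/4 among Lakshmi, Usha, Eshan, Priya.
Lakshmi predeceased; the 1/4 allotted to Lakshmi's branch passes to Lakshmi's issue by representation.
The 1/4 is divided into 2 equal shares of 1/8 among Yamini, Deepa.
Yamini is living and takes 1/8.
Deepa predeceased; the 1/8 allotted to Deepa's branch passes to Deepa's issue by representation.
The 1/8 is divided into 2 equal shares of 1/16 among Tarun, Sarita.
Tarun is living and takes 1/16.
Sarita is living and takes 1/16.
Usha predeceased; the 1/4 allotted to Usha's branch passes to Usha's issue by representation.
The 1/4 is divided into 2 equal shares of 1/8 among Bhavna, Kavita.
Bhavna is living and takes 1/8.
Kavita is living and takes 1/8.
Eshan is living and takes 1/4.
Priya predeceased; the 1/4 allotted to Priya's branch passes to Priya's issue by representation.
The 1/4 is divided into 3 equal shares of 1/12 among Ishita, Jayant, Manoj.
Ishita predeceased; the 1/12 allotted to Ishita's branch passes to Ishita's issue by representation.
The 1/12 is divided into 2 equal shares of 1/24 among Chetan, Vikram.
Chetan is living and takes 1/24.
Vikram is living and takes 1/24.
Jayant is living and takes 1/12.
Manoj is living and takes 1/12.

Bhavna 1/8; Chetan 1/24; Eshan 1/4; Jayant 1/12; Kavita 1/8; Manoj 1/12; Sarita 1/16; Tarun 1/16; Vikram 1/24; Yamini 1/8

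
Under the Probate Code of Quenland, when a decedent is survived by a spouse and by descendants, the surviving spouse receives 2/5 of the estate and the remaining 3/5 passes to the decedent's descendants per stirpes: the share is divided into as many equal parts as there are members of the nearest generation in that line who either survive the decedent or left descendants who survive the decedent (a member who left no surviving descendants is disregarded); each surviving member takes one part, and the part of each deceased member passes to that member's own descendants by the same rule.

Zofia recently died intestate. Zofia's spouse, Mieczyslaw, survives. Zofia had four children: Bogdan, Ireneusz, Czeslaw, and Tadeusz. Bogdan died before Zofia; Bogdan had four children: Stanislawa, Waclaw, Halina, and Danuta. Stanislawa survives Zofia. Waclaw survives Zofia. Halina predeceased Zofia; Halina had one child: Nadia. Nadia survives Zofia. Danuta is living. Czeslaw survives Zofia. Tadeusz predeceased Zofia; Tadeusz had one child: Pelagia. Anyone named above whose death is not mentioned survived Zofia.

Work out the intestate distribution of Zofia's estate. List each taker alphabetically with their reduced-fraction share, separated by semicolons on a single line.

Czeslaw 3/20; Danuta 3/80; Ireneusz 3/20; Mieczyslaw 2/5; Nadia 3/80; Pelagia 3/20; Stanislawa 3/80; Waclaw 3/80

Mieczyslaw, as surviving spouse, takes 2/5.
The remaining 3/5 passes to Zofia's descendants per stirpes.
The 3/5 is divided into 4 equal shares of 3/20 among Bogdan, Ireneusz, Czeslaw, Tadeusz.
Bogdan predeceased; the 3/20 allotted to Bogdan's branch passes to Bogdan's issue by representation.
The 3/20 is divided into 4 equal shares of 3/80 among Stanislawa, Waclaw, Halina, Danuta.
Stanislawa is living and takes 3/80.
Waclaw is living and takes 3/80.
Halina predeceased; the 3/80 allotted to Halina's branch passes to Halina's issue by representation.
Nadia is the sole taker at this level and receives the full 3/80.
Danuta is living and takes 3/80.
Ireneusz is living and takes 3/20.
Czeslaw is living and takes 3/20.
Tadeusz predeceased; the 3/20 allotted to Tadeusz's branch passes to Tadeusz's issue by representation.
Pelagia is the sole taker at this level and receives the full 3/20.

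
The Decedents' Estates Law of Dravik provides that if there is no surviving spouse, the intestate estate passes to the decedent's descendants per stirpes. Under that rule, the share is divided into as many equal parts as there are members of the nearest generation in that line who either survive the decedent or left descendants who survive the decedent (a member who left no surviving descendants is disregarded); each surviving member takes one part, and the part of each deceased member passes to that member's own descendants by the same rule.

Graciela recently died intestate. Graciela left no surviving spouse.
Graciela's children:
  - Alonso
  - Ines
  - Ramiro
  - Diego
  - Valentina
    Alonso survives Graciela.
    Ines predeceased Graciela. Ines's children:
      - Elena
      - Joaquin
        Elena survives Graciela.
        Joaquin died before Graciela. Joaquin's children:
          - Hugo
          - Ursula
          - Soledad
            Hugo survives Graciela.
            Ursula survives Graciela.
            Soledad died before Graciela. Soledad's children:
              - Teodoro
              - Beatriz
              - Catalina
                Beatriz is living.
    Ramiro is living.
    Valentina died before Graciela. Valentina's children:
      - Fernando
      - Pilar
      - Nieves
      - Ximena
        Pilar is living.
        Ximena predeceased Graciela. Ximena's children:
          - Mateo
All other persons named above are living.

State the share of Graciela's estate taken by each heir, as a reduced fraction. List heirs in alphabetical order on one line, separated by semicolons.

There is no surviving spouse, so the entire estate passes to Graciela's descendants per stirpes.
The estate is divided into 5 equal shares of 1/5 among Alonso, Ines, Ramiro, Diego, Valentina.
Alonso is living and takes 1/5.
Ines predeceased; the 1/5 allotted to Ines's branch passes to Ines's issue by representation.
The 1/5 is divided into 2 equal shares of 1/10 among Elena, Joaquin.
Elena is living and takes 1/10.
Joaquin predeceased; the 1/10 allotted to Joaquin's branch passes to Joaquin's issue by representation.
The 1/10 is divided into 3 equal shares of 1/30 among Hugo, Ursula, Soledad.
Hugo is living and takes 1/30.
Ursula is living and takes 1/30.
Soledad predeceased; the 1/30 allotted to Soledad's branch passes to Soledad's issue by representation.
The 1/30 is divided into 3 equal shares of 1/90 among Teodoro, Beatriz, Catalina.
Teodoro is living and takes 1/90.
Beatriz is living and takes 1/90.
Catalina is living and takes 1/90.
Ramiro is living and takes 1/5.
Diego is living and takes 1/5.
Valentina predeceased; the 1/5 allotted to Valentina's branch passes to Valentina's issue by representation.
The 1/5 is divided into 4 equal shares of 1/20 among Fernando, Pilar, Nieves, Ximena.
Fernando is living and takes 1/20.
Pilar is living and takes 1/20.
Nieves is living and takes 1/20.
Ximena predeceased; the 1/20 allotted to Ximena's branch passes to Ximena's issue by representation.
Mateo is the sole taker at this level and receives the full 1/20.

Alonso 1/5; Beatriz 1/90; Catalina 1/90; Diego 1/5; Elena 1/10; Fernando 1/20; Hugo 1/30; Mateo 1/20; Nieves 1/20; Pilar 1/20; Ramiro 1/5; Teodoro 1/90; Ursula 1/30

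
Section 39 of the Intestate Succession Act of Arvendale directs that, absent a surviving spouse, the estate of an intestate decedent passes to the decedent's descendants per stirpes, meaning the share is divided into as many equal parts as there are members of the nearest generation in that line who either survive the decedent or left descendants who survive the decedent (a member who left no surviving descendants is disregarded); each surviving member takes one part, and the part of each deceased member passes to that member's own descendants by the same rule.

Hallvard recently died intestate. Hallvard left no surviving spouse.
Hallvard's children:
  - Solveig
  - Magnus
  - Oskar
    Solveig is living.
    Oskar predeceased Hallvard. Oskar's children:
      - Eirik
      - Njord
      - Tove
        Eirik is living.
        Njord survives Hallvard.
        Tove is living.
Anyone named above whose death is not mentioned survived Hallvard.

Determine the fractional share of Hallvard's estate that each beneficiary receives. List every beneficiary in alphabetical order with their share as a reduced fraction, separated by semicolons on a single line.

Eirik 1/9; Magnus 1/3; Njord 1/9; Solveig 1/3; Tove 1/9

There is no surviving spouse, so the entire estate passes to Hallvard's descendants per stirpes.
The estate is divided into 3 equal shares of 1/3 among Solveig, Magnus, Oskar.
Solveig is living and takes 1/3.
Magnus is living and takes 1/3.
Oskar predeceased; the 1/3 allotted to Oskar's branch passes to Oskar's issue by representation.
The 1/3 is divided into 3 equal shares of 1/9 among Eirik, Njord, Tove.
Eirik is living and takes 1/9.
Njord is living and takes 1/9.
Tove is living and takes 1/9.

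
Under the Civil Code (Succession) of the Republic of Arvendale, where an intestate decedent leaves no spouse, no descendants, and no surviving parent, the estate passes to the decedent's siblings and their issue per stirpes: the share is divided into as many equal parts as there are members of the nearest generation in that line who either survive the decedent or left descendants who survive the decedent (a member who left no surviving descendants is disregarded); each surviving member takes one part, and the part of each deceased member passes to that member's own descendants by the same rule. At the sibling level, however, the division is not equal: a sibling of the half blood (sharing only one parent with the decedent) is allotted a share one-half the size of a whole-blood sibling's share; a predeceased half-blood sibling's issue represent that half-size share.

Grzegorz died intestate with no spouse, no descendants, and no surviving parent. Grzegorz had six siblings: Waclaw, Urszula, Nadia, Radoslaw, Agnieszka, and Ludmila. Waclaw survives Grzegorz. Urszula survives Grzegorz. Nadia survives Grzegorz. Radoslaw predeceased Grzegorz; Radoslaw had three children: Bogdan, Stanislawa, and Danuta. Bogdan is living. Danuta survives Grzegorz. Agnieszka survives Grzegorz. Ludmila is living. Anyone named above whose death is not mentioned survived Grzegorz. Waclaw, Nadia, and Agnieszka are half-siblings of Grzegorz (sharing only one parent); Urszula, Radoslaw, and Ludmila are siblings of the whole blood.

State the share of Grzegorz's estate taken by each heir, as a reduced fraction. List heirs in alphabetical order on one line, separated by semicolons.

Agnieszka 1/9; Bogdan 2/27; Danuta 2/27; Ludmila 2/9; Nadia 1/9; Stanislawa 2/27; Urszula 2/9; Waclaw 1/9

No spouse, descendants, or parent survives, so the estate passes to Grzegorz's siblings per stirpes.
Half-blood siblings count for one-half the weight of whole-blood siblings at the initial division.
Dividing 1 in proportion to weights (total weight 9/2): Waclaw (weight 1/2) → 1/9; Urszula (weight 1) → 2/9; Nadia (weight 1/2) → 1/9; Radoslaw (weight 1) → 2/9; Agnieszka (weight 1/2) → 1/9; Ludmila (weight 1) → 2/9.
Waclaw is living and takes 1/9.
Urszula is living and takes 2/9.
Nadia is living and takes 1/9.
Radoslaw predeceased; the 2/9 allotted to Radoslaw's branch passes to Radoslaw's issue by representation.
The 2/9 is divided into 3 equal shares of 2/27 among Bogdan, Stanislawa, Danuta.
Bogdan is living and takes 2/27.
Stanislawa is living and takes 2/27.
Danuta is living and takes 2/27.
Agnieszka is living and takes 1/9.
Ludmila is living and takes 2/9.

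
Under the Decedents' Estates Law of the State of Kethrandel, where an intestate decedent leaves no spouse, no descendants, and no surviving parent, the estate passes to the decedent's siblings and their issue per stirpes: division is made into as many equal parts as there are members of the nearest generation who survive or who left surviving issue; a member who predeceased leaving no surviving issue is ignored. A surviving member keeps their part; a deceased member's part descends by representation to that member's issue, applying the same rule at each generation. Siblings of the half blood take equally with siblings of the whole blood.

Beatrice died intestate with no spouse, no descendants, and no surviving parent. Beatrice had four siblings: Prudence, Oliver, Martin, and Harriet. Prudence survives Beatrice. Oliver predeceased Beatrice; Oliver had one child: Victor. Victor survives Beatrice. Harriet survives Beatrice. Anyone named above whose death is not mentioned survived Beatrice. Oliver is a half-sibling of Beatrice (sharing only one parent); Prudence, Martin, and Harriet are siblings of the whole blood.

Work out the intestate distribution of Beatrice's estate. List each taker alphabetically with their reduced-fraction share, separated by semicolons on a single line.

Harriet 1/4; Martin 1/4; Prudence 1/4; Victor 1/4

No spouse, descendants, or parent survives, so the estate passes to Beatrice's siblings per stirpes.
Half-blood and whole-blood siblings take equally under the stated rule.
The estate is divided into 4 equal shares of 1/4 among Prudence, Oliver, Martin, Harriet.
Prudence is living and takes 1/4.
Oliver predeceased; the 1/4 allotted to Oliver's branch passes to Oliver's issue by representation.
Victor is the sole taker at this level and receives the full 1/4.
Martin is living and takes 1/4.
Harriet is living and takes 1/4.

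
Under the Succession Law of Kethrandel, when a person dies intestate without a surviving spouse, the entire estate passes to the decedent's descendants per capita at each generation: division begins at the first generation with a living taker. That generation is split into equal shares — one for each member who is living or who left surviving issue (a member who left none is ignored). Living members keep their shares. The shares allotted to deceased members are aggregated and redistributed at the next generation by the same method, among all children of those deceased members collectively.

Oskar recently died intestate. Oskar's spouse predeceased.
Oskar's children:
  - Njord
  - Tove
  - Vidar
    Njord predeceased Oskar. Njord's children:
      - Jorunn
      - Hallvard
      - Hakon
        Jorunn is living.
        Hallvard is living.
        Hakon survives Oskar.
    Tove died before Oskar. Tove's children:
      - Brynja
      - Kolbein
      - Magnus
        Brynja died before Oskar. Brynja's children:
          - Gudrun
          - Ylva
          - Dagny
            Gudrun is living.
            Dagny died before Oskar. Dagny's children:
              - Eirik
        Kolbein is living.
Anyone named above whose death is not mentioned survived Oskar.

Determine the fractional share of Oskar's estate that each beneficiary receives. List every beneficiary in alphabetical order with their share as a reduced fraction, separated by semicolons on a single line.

Eirik 1/27; Gudrun 1/27; Hakon 1/9; Hallvard 1/9; Jorunn 1/9; Kolbein 1/9; Magnus 1/9; Vidar 1/3; Ylva 1/27

There is no surviving spouse, so the entire estate passes to Oskar's descendants per capita at each generation.
At generation 1 (Njord, Tove, Vidar) there are 3 shares of (1)/3 = 1/3 each.
Living: Vidar — each takes 1/3.
Deceased: Njord and Tove. Their combined 2/3 is pooled and carried to generation 2.
At generation 2 (Jorunn, Hallvard, Hakon, Brynja, Kolbein, Magnus) there are 6 shares of (2/3)/6 = 1/9 each.
Living: Jorunn, Hallvard, Hakon, Kolbein, and Magnus — each takes 1/9.
Deceased: Brynja. That 1/9 share is carried to generation 3.
At generation 3 (Gudrun, Ylva, Dagny) there are 3 shares of (1/9)/3 = 1/27 each.
Living: Gudrun and Ylva — each takes 1/27.
Deceased: Dagny. That 1/27 share is carried to generation 4.
At generation 4 (Eirik) there are 1 shares of (1/27)/1 = 1/27 each.
Living: Eirik — each takes 1/27.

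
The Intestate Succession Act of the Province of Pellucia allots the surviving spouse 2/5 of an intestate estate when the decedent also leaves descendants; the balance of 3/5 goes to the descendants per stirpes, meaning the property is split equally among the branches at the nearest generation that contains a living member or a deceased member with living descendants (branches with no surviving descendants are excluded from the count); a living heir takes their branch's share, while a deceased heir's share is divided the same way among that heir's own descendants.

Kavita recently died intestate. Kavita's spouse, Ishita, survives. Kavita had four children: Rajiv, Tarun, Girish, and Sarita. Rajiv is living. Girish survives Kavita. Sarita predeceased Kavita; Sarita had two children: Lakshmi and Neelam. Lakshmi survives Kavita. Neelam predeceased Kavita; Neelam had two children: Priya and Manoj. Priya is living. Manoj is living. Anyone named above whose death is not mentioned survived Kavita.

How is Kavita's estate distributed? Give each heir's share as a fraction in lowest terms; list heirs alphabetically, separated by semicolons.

Girish 3/20; Ishita 2/5; Lakshmi 3/40; Manoj 3/80; Priya 3/80; Rajiv 3/20; Tarun 3/20

Ishita, as surviving spouse, takes 2/5.
The remaining 3/5 passes to Kavita's descendants per stirpes.
The 3/5 is divided into 4 equal shares of 3/20 among Rajiv, Tarun, Girish, Sarita.
Rajiv is living and takes 3/20.
Tarun is living and takes 3/20.
Girish is living and takes 3/20.
Sarita predeceased; the 3/20 allotted to Sarita's branch passes to Sarita's issue by representation.
The 3/20 is divided into 2 equal shares of 3/40 among Lakshmi, Neelam.
Lakshmi is living and takes 3/40.
Neelam predeceased; the 3/40 allotted to Neelam's branch passes to Neelam's issue by representation.
The 3/40 is divided into 2 equal shares of 3/80 among Priya, Manoj.
Priya is living and takes 3/80.
Manoj is living and takes 3/80.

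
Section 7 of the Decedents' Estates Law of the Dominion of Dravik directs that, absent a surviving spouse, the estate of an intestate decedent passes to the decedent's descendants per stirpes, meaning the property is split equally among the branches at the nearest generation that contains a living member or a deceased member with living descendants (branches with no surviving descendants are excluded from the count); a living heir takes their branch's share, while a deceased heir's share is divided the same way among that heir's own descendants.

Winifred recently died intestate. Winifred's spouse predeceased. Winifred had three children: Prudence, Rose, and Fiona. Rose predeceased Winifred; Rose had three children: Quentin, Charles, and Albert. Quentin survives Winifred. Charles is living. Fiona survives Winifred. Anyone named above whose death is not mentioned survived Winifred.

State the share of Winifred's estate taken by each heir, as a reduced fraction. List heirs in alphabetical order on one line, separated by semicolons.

Albert 1/9; Charles 1/9; Fiona 1/3; Prudence 1/3; Quentin 1/9

There is no surviving spouse, so the entire estate passes to Winifred's descendants per stirpes.
The estate is divided into 3 equal shares of 1/3 among Prudence, Rose, Fiona.
Prudence is living and takes 1/3.
Rose predeceased; the 1/3 allotted to Rose's branch passes to Rose's issue by representation.
The 1/3 is divided into 3 equal shares of 1/9 among Quentin, Charles, Albert.
Quentin is living and takes 1/9.
Charles is living and takes 1/9.
Albert is living and takes 1/9.
Fiona is living and takes 1/3.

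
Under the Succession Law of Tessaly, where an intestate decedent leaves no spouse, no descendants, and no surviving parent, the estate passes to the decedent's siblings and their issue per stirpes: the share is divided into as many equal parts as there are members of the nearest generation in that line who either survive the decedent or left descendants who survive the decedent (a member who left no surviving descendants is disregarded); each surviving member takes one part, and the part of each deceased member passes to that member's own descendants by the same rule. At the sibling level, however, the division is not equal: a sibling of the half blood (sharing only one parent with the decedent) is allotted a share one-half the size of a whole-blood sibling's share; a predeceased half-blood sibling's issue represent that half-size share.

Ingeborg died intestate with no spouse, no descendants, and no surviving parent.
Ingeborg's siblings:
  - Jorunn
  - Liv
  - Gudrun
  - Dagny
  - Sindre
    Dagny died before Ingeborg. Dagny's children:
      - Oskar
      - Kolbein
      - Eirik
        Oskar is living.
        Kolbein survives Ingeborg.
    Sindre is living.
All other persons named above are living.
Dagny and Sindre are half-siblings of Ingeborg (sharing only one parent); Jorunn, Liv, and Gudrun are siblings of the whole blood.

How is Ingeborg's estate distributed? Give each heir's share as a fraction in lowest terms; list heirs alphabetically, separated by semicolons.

No spouse, descendants, or parent survives, so the estate passes to Ingeborg's siblings per stirpes.
Half-blood siblings count for one-half the weight of whole-blood siblings at the initial division.
Dividing 1 in proportion to weights (total weight 4): Jorunn (weight 1) → 1/4; Liv (weight 1) → 1/4; Gudrun (weight 1) → 1/4; Dagny (weight 1/2) → 1/8; Sindre (weight 1/2) → 1/8.
Jorunn is living and takes 1/4.
Liv is living and takes 1/4.
Gudrun is living and takes 1/4.
Dagny predeceased; the 1/8 allotted to Dagny's branch passes to Dagny's issue by representation.
The 1/8 is divided into 3 equal shares of 1/24 among Oskar, Kolbein, Eirik.
Oskar is living and takes 1/24.
Kolbein is living and takes 1/24.
Eirik is living and takes 1/24.
Sindre is living and takes 1/8.

Eirik 1/24; Gudrun 1/4; Jorunn 1/4; Kolbein 1/24; Liv 1/4; Oskar 1/24; Sindre 1/8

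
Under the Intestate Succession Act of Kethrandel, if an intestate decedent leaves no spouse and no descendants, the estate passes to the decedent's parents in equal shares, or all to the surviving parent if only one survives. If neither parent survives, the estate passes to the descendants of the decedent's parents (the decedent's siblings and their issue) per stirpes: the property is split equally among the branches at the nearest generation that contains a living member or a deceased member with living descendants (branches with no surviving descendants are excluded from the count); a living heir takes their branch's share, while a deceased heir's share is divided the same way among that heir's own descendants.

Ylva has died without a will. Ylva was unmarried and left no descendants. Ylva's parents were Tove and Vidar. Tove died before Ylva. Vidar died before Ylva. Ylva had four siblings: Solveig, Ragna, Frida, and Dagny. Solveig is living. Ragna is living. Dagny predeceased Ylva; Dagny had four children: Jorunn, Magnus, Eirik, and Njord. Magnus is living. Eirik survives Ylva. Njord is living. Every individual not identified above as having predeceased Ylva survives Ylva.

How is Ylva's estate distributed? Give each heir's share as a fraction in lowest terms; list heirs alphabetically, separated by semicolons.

Eirik 1/16; Frida 1/4; Jorunn 1/16; Magnus 1/16; Njord 1/16; Ragna 1/4; Solveig 1/4

Neither parent survives and there are no descendants, so the estate passes to Ylva's siblings and their issue per stirpes.
The estate is divided into 4 equal shares of 1/4 among Solveig, Ragna, Frida, Dagny.
Solveig is living and takes 1/4.
Ragna is living and takes 1/4.
Frida is living and takes 1/4.
Dagny predeceased; the 1/4 allotted to Dagny's branch passes to Dagny's issue by representation.
The 1/4 is divided into 4 equal shares of 1/16 among Jorunn, Magnus, Eirik, Njord.
Jorunn is living and takes 1/16.
Magnus is living and takes 1/16.
Eirik is living and takes 1/16.
Njord is living and takes 1/16.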